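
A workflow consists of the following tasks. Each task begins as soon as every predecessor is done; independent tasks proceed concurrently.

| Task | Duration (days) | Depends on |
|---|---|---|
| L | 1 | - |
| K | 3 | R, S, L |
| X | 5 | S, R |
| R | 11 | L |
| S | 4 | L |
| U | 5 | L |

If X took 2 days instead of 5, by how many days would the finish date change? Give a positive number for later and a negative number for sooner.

As given, the longest chain is L→R→X = 1+11+5 = 17, so the finish is 17 days.
X lies on that path, so at 2 days the path becomes 14 days.
Now L→R→K = 1+11+3 = 15 is longest, so the finish becomes 15 days.
Change in finish: 15 − 17 = -2 days.

-2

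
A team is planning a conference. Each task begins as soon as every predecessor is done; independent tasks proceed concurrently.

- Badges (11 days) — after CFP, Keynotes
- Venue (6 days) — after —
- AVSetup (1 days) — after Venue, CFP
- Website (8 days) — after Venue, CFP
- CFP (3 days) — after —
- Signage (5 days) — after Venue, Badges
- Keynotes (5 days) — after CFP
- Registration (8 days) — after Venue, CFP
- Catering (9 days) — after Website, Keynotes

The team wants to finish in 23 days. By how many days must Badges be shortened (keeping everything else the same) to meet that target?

Current finish: 24 days; target: 23.
Badges is on every critical path, so each day cut from Badges cuts the finish by one (this holds down to a finish of 23).
Need 24 − 23 = 1 day off Badges → Badges becomes 10 days, finish becomes 23.

1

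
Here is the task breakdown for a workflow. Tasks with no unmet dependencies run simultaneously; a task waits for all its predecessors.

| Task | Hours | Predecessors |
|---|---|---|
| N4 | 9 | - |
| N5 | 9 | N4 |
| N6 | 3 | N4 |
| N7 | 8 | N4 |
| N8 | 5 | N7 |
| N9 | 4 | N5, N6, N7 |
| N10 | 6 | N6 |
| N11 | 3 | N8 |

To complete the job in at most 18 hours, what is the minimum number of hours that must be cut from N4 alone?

Current finish: 25 hours; target: 18.
N4 is on every critical path, so each hour cut from N4 cuts the finish by one (this holds down to a finish of 17).
Need 25 − 18 = 7 hours off N4 → N4 becomes 2 hours, finish becomes 18.

7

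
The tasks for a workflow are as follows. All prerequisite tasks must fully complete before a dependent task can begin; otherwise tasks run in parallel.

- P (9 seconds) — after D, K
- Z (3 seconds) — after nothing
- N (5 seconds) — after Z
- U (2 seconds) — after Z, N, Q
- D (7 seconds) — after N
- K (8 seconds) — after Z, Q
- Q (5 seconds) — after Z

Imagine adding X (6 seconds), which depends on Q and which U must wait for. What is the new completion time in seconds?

25

Originally the project takes 25 seconds.
With X inserted, U now waits for max(Z, N, Q, X).
New critical path: Z→Q→K→P = 3+5+8+9 = 25 ⇒ 25 seconds.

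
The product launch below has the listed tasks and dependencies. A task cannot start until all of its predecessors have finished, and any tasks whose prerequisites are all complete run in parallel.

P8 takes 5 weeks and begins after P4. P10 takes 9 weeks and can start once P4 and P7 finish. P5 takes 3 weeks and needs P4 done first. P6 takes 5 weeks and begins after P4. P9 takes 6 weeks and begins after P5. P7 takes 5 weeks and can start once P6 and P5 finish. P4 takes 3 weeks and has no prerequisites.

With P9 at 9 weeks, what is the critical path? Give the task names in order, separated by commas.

P4, P6, P7, P10

Baseline: P4→P6→P7→P10 = 3+5+5+9 = 22 → 22 weeks.
The longest path through P9 is only 12 weeks, so P9 has float 10.
No other chain overtakes it, so the finish is 22 weeks.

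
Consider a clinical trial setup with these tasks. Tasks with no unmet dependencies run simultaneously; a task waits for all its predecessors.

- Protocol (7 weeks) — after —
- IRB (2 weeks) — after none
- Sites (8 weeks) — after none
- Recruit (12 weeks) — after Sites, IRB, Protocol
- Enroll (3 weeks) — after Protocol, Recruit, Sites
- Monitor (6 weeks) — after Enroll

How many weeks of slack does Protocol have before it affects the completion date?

Sites→Recruit→Enroll→Monitor = 8+12+3+6 = 29 sets the makespan at 29 weeks.
The longest chain containing Protocol totals 28 weeks.
Float = 29 − 28 = 1.

1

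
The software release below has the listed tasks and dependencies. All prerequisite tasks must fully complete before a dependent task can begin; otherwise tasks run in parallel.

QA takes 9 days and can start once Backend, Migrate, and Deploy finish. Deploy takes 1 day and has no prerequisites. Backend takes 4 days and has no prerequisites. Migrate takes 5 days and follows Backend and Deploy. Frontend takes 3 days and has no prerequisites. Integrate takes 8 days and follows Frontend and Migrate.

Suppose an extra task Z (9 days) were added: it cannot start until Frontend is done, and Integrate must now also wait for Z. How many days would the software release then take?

Originally the software release takes 18 days.
With Z inserted, Integrate now waits for max(Frontend, Migrate, Z).
New critical path: Frontend→Z→Integrate = 3+9+8 = 20 ⇒ 20 days.

20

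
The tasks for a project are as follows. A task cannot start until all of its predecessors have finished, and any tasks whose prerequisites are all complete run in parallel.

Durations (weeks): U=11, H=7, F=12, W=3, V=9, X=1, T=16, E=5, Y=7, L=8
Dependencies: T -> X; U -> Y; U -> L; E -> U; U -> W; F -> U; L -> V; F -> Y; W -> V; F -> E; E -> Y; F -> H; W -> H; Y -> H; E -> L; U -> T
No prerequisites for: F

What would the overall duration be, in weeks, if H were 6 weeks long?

Baseline: F→E→U→T→X = 12+5+11+16+1 = 45 → 45 weeks.
The longest path through H is only 42 weeks, so H has float 3.
That remains the longest chain; total 45 weeks.

45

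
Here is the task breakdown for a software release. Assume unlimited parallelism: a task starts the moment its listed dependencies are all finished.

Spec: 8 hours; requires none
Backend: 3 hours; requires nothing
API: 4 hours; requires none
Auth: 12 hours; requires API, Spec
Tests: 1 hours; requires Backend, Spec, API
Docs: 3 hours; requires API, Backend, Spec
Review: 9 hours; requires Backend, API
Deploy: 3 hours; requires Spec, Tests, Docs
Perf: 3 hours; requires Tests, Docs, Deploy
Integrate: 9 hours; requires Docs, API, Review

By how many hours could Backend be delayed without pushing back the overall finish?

Critical path: API→Review→Integrate = 4+9+9 = 22, so the finish is 22 hours.
Longest path through Backend: 21 hours (earliest finish 3, latest finish 4).
Slack of Backend = 1 − 0 = 1 hour.

1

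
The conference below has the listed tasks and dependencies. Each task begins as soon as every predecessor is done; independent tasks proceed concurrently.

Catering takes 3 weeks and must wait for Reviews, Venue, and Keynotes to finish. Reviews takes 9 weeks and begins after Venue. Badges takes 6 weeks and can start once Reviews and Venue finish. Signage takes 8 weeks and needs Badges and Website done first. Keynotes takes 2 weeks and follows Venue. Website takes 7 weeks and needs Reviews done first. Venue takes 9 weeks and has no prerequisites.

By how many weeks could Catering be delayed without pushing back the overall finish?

12

Venue→Reviews→Website→Signage = 9+9+7+8 = 33 sets the makespan at 33 weeks.
Longest path through Catering: 21 weeks (earliest finish 21, latest finish 33).
Float = 33 − 21 = 12.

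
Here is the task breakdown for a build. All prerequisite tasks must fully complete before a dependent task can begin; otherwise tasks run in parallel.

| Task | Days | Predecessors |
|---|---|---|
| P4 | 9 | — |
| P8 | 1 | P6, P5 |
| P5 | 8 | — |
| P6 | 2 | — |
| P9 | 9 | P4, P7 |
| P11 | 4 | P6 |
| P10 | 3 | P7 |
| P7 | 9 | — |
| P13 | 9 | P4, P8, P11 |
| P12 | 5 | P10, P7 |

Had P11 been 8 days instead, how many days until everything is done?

19

Critical path before the change: P4→P9 = 9+9 = 18 giving 18 days.
The longest path through P11 is only 15 days, so P11 has float 3.
Now P6→P11→P13 = 2+8+9 = 19 is longest, so the finish becomes 19 days.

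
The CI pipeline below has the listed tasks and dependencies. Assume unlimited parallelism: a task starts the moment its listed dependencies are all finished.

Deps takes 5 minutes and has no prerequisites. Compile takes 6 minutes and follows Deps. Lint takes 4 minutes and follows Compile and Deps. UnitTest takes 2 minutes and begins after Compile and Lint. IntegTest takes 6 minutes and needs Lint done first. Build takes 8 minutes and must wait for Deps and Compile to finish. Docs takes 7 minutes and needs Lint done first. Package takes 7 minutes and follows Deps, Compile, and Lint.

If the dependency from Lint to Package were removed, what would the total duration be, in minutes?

Original critical path: Deps→Compile→Lint→Docs = 5+6+4+7 = 22 ⇒ 22 minutes.
Without Lint→Package, Package's earliest start moves from 15 to 11.
The longest chain is now Deps→Compile→Lint→Docs = 5+6+4+7 = 22, so the job takes 22 minutes.

22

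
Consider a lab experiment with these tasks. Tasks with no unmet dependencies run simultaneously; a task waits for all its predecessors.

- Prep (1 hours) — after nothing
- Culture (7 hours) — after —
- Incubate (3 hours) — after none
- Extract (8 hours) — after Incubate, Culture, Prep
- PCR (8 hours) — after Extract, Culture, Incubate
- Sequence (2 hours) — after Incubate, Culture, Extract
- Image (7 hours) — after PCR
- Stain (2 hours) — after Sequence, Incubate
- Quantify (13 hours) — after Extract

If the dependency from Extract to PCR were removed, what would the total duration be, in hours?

28

With the dependency in place, Culture→Extract→PCR→Image = 7+8+8+7 = 30 sets the finish at 30 hours.
Without Extract→PCR, PCR's earliest start moves from 15 to 7.
New critical path: Culture→Extract→Quantify = 7+8+13 = 28 ⇒ 28 hours.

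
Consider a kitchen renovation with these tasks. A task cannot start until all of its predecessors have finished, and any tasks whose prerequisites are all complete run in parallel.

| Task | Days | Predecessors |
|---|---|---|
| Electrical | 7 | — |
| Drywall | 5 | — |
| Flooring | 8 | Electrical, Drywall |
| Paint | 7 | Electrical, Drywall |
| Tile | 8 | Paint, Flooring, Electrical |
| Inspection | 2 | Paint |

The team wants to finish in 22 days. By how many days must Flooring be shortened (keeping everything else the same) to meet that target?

Current finish: 23 days; target: 22.
Flooring is on every critical path, so each day cut from Flooring cuts the finish by one (this holds down to a finish of 22).
Need 23 − 22 = 1 day off Flooring → Flooring becomes 7 days, finish becomes 22.

1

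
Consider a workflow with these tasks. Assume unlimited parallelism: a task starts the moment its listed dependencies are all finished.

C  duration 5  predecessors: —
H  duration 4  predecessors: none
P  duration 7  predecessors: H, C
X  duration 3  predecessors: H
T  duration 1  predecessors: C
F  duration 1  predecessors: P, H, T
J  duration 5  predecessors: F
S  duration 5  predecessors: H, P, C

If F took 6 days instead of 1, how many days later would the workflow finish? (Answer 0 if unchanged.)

5

Critical path before the change: C→P→F→J = 5+7+1+5 = 18 giving 18 days.
F lies on that path, so at 6 days the path becomes 23 days.
No other chain overtakes it, so the finish is 23 days.
Change in finish: 23 − 18 = +5 days.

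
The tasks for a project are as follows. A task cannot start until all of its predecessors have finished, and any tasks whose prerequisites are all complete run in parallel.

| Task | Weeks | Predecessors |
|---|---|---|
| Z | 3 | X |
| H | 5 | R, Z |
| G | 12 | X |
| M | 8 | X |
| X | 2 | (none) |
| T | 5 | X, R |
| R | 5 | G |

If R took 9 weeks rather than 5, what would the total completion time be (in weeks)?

As given, the longest chain is X→G→R→T = 2+12+5+5 = 24, so the finish is 24 weeks.
R lies on that path, so at 9 weeks the path becomes 28 weeks.
That remains the longest chain; total 28 weeks.

28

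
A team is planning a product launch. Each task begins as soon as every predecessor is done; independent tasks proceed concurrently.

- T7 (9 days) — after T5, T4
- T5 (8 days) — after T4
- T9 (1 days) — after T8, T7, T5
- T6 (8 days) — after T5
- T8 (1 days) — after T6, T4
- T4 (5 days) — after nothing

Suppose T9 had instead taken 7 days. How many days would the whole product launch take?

29

Baseline: T4→T5→T6→T8→T9 = 5+8+8+1+1 = 23 → 23 days.
Since T9 is critical, the +6 change carries straight to that chain (now 29 days).
No other chain overtakes it, so the finish is 29 days.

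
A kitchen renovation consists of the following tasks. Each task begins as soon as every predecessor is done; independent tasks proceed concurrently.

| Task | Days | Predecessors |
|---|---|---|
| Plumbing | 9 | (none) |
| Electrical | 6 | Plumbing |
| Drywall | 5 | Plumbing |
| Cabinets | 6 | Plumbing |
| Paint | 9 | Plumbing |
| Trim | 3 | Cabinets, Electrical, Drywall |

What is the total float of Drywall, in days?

Critical path: Plumbing→Electrical→Trim = 9+6+3 = 18, so the finish is 18 days.
Drywall finishes as early as 14 and must finish by 15.
Float = 18 − 17 = 1.

1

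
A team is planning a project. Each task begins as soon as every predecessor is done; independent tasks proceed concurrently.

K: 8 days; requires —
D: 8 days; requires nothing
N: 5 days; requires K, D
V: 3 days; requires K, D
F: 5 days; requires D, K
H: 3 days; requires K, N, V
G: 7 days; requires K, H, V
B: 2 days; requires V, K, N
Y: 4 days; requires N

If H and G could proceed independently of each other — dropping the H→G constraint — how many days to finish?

18

Original critical path: K→N→H→G = 8+5+3+7 = 23 ⇒ 23 days.
Without H→G, G's earliest start moves from 16 to 11.
After: K→V→G = 8+3+7 = 18 → 18 days.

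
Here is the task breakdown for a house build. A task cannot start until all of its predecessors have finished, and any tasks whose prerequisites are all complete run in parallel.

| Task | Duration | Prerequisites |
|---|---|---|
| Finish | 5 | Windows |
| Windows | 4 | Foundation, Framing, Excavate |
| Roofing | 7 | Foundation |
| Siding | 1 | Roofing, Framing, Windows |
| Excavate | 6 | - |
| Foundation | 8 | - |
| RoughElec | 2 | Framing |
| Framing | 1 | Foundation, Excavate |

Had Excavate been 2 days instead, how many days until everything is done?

As given, the longest chain is Foundation→Framing→Windows→Finish = 8+1+4+5 = 18, so the finish is 18 days.
Excavate is off the critical path — its longest chain is 16 days, giving 2 of slack.
That remains the longest chain; total 18 days.

18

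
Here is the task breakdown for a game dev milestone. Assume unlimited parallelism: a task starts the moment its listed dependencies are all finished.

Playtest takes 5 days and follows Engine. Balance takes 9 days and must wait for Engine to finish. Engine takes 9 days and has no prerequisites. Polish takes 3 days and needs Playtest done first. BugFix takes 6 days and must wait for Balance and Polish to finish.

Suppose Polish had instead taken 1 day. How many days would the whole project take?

24

Actual critical path: Engine→Balance→BugFix = 9+9+6 = 24 ⇒ 24 days.
The longest path through Polish is only 23 days, so Polish has float 1.
The critical path is still Engine→Balance→BugFix; finish is now 24 days.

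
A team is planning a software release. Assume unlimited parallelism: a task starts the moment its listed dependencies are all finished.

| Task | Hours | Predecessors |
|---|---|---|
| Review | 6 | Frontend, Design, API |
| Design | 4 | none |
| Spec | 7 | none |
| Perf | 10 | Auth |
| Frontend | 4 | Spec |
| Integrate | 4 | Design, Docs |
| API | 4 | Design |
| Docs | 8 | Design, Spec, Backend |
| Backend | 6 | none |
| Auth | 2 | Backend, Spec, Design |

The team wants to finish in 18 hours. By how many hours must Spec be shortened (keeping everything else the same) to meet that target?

Current finish: 19 hours; target: 18.
Spec is on every critical path, so each hour cut from Spec cuts the finish by one (this holds down to a finish of 18).
Need 19 − 18 = 1 hour off Spec → Spec becomes 6 hours, finish becomes 18.

1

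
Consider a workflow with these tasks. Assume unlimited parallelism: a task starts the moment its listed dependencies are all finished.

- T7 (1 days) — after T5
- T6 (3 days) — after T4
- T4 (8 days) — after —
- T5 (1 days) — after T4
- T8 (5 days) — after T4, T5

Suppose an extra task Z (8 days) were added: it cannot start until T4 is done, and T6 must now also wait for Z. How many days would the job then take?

19

Originally the job takes 14 days.
With Z inserted, T6 now waits for max(T4, Z).
New critical path: T4→Z→T6 = 8+8+3 = 19 ⇒ 19 days.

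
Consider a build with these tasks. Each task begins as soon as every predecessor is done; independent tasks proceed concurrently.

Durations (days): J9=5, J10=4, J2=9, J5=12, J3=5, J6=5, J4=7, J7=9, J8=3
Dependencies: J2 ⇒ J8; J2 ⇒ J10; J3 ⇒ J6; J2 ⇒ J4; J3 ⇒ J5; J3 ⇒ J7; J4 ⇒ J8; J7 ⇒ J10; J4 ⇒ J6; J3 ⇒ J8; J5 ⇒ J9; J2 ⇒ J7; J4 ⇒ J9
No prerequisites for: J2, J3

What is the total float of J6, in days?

Critical path: J2→J7→J10 = 9+9+4 = 22, so the finish is 22 days.
Longest path through J6: 21 days (earliest finish 21, latest finish 22).
Float = 22 − 21 = 1.

1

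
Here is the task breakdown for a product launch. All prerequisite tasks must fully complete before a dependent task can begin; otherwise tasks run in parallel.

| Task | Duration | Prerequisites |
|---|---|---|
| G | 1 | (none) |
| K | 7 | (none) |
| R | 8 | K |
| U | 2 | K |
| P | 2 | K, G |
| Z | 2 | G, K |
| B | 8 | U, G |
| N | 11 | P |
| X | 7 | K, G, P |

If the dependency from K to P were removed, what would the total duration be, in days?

With the dependency in place, K→P→N = 7+2+11 = 20 sets the finish at 20 days.
Without K→P, P's earliest start moves from 7 to 1.
New critical path: K→U→B = 7+2+8 = 17 ⇒ 17 days.

17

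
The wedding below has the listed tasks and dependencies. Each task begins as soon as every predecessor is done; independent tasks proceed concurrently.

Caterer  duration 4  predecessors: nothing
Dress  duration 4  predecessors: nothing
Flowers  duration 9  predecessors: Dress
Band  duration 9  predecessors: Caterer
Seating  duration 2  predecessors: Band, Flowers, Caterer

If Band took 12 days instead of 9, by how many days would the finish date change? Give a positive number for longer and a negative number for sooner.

The binding path is Caterer→Band→Seating = 4+9+2 = 15; finish at 15 days.
Since Band is critical, the +3 change carries straight to that chain (now 18 days).
That remains the longest chain; total 18 days.
Change in finish: 18 − 15 = +3 days.

3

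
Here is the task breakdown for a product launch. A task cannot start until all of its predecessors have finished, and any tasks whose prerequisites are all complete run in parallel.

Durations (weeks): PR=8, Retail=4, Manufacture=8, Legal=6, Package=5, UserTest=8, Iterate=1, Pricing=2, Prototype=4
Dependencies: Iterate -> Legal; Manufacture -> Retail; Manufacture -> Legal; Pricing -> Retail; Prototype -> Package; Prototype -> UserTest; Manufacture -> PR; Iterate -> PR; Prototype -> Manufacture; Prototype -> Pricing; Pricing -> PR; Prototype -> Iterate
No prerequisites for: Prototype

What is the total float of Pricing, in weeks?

6

Prototype→Manufacture→PR = 4+8+8 = 20 sets the makespan at 20 weeks.
Pricing finishes as early as 6 and must finish by 12.
So Pricing can slip 12 − 6 = 6 weeks.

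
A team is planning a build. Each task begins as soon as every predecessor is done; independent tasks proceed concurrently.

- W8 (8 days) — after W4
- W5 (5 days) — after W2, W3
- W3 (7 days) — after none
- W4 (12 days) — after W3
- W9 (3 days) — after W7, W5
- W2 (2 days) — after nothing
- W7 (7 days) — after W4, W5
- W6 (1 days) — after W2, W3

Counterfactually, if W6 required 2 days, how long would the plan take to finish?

29

The binding path is W3→W4→W7→W9 = 7+12+7+3 = 29; finish at 29 days.
W6 has 21 days of float (longest path through it is 8).
No other chain overtakes it, so the finish is 29 days.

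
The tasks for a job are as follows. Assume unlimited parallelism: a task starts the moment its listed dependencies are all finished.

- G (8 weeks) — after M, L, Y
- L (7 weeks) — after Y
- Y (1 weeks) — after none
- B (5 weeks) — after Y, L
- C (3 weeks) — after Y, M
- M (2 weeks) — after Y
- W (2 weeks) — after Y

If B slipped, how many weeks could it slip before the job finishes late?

Y→L→G = 1+7+8 = 16 sets the makespan at 16 weeks.
The longest chain containing B totals 13 weeks.
So B can slip 16 − 13 = 3 weeks.

3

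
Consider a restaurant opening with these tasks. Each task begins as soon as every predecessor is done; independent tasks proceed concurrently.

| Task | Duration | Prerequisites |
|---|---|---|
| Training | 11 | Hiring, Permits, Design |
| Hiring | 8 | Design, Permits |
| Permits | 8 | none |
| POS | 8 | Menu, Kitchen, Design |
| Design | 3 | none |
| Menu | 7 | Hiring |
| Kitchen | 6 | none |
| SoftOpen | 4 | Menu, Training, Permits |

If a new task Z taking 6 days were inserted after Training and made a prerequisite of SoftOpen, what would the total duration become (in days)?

37

Originally the plan takes 31 days.
With Z inserted, SoftOpen now waits for max(Menu, Training, Permits, Z).
New critical path: Permits→Hiring→Training→Z→SoftOpen = 8+8+11+6+4 = 37 ⇒ 37 days.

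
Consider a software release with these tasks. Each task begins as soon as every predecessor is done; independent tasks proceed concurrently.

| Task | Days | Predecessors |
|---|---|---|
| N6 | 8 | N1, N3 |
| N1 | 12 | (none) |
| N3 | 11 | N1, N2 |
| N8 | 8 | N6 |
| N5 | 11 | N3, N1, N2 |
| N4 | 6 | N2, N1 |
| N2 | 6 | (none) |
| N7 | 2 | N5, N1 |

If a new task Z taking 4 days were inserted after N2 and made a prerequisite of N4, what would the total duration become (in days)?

39

Originally the job takes 39 days.
With Z inserted, N4 now waits for max(N2, N1, Z).
New critical path: N1→N3→N6→N8 = 12+11+8+8 = 39 ⇒ 39 days.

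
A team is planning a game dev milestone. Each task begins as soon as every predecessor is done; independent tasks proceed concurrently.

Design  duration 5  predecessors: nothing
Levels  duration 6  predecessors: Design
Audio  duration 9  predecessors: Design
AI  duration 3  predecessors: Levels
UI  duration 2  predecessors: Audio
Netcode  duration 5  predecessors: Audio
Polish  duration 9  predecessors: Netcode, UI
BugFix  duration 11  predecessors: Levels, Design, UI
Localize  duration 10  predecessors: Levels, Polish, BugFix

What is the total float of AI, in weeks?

24

Design→Audio→Netcode→Polish→Localize = 5+9+5+9+10 = 38 sets the makespan at 38 weeks.
Longest path through AI: 14 weeks (earliest finish 14, latest finish 38).
So AI can slip 38 − 14 = 24 weeks.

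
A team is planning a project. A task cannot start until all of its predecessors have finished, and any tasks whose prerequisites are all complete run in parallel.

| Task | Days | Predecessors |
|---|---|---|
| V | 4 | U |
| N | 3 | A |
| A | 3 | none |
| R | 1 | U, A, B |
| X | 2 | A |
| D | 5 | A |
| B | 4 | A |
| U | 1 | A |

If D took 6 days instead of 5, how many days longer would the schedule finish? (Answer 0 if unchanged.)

Critical path before the change: A→D = 3+5 = 8 giving 8 days.
D is on the critical path; changing it to 6 makes that path 9 days.
That remains the longest chain; total 9 days.
Change in finish: 9 − 8 = +1 days.

1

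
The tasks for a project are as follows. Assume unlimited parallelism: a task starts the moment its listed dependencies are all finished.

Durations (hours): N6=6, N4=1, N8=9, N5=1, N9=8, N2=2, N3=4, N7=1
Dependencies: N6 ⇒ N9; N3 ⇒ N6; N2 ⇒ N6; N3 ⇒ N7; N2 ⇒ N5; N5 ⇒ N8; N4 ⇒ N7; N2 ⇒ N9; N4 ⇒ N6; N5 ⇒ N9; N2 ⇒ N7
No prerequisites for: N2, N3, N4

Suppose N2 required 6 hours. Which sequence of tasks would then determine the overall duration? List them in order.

Critical path before the change: N3→N6→N9 = 4+6+8 = 18 giving 18 hours.
N2 has 2 hours of float (longest path through it is 16).
Now N2→N6→N9 = 6+6+8 = 20 is longest, so the finish becomes 20 hours.

N2, N6, N9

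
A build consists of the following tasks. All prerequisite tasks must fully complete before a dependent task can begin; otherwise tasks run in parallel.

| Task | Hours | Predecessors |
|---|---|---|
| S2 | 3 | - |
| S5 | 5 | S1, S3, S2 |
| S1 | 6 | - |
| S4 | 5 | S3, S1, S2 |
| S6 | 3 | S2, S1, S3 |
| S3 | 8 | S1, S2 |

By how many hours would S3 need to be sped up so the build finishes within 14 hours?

Current finish: 19 hours; target: 14.
S3 is on every critical path, so each hour cut from S3 cuts the finish by one (this holds down to a finish of 12).
Need 19 − 14 = 5 hours off S3 → S3 becomes 3 hours, finish becomes 14.

5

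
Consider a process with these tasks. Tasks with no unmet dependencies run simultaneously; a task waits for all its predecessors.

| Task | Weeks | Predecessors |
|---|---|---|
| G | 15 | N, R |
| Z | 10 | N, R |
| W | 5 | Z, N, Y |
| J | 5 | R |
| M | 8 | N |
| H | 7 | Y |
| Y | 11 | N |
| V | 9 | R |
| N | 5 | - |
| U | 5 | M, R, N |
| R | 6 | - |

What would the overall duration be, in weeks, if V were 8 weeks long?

The binding path is N→Y→H = 5+11+7 = 23; finish at 23 weeks.
The longest path through V is only 15 weeks, so V has float 8.
The critical path is still N→Y→H; finish is now 23 weeks.

23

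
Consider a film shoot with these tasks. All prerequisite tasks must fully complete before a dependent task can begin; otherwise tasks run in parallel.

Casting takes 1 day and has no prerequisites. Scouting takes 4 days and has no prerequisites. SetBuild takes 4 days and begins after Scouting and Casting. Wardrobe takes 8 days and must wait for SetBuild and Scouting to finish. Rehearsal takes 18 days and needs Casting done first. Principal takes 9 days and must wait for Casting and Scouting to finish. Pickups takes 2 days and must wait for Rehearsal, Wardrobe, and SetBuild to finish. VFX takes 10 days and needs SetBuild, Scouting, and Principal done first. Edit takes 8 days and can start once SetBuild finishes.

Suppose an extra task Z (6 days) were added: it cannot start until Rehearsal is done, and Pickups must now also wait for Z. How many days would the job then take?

27

Originally the job takes 23 days.
With Z inserted, Pickups now waits for max(Rehearsal, Wardrobe, SetBuild, Z).
New critical path: Casting→Rehearsal→Z→Pickups = 1+18+6+2 = 27 ⇒ 27 days.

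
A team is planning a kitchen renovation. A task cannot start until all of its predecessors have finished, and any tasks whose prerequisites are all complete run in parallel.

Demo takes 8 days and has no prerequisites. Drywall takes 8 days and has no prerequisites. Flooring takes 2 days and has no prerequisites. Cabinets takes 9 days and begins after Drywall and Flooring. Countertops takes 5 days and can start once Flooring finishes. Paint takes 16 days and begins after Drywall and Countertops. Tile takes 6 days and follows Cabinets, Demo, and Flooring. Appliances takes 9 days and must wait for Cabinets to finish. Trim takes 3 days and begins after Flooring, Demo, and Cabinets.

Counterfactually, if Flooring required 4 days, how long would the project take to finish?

Critical path before the change: Drywall→Cabinets→Appliances = 8+9+9 = 26 giving 26 days.
Flooring is off the critical path — its longest chain is 23 days, giving 3 of slack.
That remains the longest chain; total 26 days.

26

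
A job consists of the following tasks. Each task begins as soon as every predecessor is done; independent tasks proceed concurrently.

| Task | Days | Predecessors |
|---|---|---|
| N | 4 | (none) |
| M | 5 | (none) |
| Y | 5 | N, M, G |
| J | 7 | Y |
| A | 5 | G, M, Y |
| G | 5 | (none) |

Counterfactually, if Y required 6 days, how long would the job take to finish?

Critical path before the change: M→Y→J = 5+5+7 = 17 giving 17 days.
Y lies on that path, so at 6 days the path becomes 18 days.
The critical path is still M→Y→J; finish is now 18 days.

18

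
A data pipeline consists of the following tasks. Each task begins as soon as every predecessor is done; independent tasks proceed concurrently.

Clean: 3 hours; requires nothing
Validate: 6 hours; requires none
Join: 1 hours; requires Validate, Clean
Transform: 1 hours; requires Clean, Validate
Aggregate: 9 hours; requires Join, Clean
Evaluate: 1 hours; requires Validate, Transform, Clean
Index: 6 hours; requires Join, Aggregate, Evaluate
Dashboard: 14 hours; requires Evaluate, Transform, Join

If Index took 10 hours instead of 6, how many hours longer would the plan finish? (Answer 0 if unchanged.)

4

The binding path is Validate→Join→Aggregate→Index = 6+1+9+6 = 22; finish at 22 hours.
Index is on the critical path; changing it to 10 makes that path 26 hours.
The critical path is still Validate→Join→Aggregate→Index; finish is now 26 hours.
Change in finish: 26 − 22 = +4 hours.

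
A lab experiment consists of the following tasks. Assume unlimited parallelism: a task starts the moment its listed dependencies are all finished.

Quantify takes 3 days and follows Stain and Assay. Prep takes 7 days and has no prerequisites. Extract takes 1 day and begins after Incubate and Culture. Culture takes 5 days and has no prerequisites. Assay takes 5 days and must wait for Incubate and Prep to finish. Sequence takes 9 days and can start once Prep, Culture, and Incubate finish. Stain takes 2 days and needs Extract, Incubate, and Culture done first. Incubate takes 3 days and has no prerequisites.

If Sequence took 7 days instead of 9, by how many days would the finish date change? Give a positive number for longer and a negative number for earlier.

As given, the longest chain is Prep→Sequence = 7+9 = 16, so the finish is 16 days.
Since Sequence is critical, the -2 change carries straight to that chain (now 14 days).
The binding chain switches to Prep→Assay→Quantify = 7+5+3 = 15; finish 15 days.
Change in finish: 15 − 16 = -1 days.

-1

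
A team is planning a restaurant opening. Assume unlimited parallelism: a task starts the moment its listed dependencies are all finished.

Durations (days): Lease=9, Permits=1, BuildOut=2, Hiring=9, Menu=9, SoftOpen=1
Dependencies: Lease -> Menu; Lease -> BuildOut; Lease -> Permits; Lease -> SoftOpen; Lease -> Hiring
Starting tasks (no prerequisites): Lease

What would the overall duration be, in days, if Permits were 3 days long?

Baseline: Lease→Hiring = 9+9 = 18 → 18 days.
The longest path through Permits is only 10 days, so Permits has float 8.
The critical path is still Lease→Hiring; finish is now 18 days.

18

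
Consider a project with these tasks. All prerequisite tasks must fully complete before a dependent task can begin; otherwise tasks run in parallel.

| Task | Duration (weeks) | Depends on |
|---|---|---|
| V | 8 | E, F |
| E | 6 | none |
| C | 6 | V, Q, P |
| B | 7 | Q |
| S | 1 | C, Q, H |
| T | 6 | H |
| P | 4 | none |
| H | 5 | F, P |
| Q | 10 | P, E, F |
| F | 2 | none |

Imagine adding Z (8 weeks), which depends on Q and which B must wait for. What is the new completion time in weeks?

31

Originally the project takes 23 weeks.
With Z inserted, B now waits for max(Q, Z).
New critical path: E→Q→Z→B = 6+10+8+7 = 31 ⇒ 31 weeks.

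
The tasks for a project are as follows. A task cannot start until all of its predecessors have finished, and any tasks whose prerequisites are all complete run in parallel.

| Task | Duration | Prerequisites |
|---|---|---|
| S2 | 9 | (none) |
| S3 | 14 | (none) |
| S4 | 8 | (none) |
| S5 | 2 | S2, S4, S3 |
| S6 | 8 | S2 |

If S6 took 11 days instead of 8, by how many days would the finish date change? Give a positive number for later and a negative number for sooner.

Critical path before the change: S2→S6 = 9+8 = 17 giving 17 days.
Since S6 is critical, the +3 change carries straight to that chain (now 20 days).
That remains the longest chain; total 20 days.
Change in finish: 20 − 17 = +3 days.

3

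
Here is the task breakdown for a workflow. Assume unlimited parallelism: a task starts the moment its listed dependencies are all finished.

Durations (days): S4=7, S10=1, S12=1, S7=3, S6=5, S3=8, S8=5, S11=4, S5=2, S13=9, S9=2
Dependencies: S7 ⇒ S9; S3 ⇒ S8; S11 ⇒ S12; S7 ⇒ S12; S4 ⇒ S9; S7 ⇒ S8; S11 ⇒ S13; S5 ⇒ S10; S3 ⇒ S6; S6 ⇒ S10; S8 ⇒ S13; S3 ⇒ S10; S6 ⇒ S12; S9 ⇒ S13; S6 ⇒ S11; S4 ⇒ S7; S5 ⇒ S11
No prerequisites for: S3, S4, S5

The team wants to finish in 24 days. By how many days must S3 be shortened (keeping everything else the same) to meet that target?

2

Current finish: 26 days; target: 24.
S3 is on every critical path, so each day cut from S3 cuts the finish by one (this holds down to a finish of 24).
Need 26 − 24 = 2 days off S3 → S3 becomes 6 days, finish becomes 24.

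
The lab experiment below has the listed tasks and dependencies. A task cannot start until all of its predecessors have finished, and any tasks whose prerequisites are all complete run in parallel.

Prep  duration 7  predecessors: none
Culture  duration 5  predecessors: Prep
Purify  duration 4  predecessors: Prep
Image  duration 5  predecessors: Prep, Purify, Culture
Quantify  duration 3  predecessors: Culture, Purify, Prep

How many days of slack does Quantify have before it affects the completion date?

2

The longest chain is Prep→Culture→Image = 7+5+5 = 17; overall finish 17 days.
The longest chain containing Quantify totals 15 days.
Slack of Quantify = 14 − 12 = 2 days.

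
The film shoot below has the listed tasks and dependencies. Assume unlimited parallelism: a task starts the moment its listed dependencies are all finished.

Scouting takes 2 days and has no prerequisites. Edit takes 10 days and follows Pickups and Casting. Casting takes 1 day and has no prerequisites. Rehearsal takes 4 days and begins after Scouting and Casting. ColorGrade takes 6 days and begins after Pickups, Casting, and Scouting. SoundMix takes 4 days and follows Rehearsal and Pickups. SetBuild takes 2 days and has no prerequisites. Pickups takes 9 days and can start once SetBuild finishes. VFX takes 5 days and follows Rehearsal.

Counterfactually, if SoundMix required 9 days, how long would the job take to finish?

Baseline: SetBuild→Pickups→Edit = 2+9+10 = 21 → 21 days.
SoundMix is off the critical path — its longest chain is 15 days, giving 6 of slack.
That remains the longest chain; total 21 days.

21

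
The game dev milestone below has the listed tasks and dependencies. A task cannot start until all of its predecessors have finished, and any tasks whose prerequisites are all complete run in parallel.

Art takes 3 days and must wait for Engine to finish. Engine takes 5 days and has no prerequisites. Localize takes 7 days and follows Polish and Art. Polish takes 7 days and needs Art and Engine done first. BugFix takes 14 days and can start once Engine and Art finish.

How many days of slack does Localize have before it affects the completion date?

0

Engine→Art→Polish→Localize = 5+3+7+7 = 22 sets the makespan at 22 days.
Localize finishes as early as 22 and must finish by 22.
Slack of Localize = 15 − 15 = 0 days.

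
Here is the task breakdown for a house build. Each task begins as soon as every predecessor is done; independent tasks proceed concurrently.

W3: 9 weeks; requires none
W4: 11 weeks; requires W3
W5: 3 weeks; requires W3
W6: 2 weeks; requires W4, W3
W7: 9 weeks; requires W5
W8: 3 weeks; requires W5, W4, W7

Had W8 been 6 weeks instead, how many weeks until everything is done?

27

As given, the longest chain is W3→W5→W7→W8 = 9+3+9+3 = 24, so the finish is 24 weeks.
W8 lies on that path, so at 6 weeks the path becomes 27 weeks.
The critical path is still W3→W5→W7→W8; finish is now 27 weeks.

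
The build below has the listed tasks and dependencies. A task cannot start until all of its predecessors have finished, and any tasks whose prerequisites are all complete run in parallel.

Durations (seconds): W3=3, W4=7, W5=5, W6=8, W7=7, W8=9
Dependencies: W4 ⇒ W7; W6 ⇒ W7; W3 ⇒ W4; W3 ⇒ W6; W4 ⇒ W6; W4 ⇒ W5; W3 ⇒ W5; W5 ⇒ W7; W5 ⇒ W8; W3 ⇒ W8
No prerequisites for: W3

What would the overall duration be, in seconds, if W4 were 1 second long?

19

Actual critical path: W3→W4→W6→W7 = 3+7+8+7 = 25 ⇒ 25 seconds.
W4 lies on that path, so at 1 second the path becomes 19 seconds.
No other chain overtakes it, so the finish is 19 seconds.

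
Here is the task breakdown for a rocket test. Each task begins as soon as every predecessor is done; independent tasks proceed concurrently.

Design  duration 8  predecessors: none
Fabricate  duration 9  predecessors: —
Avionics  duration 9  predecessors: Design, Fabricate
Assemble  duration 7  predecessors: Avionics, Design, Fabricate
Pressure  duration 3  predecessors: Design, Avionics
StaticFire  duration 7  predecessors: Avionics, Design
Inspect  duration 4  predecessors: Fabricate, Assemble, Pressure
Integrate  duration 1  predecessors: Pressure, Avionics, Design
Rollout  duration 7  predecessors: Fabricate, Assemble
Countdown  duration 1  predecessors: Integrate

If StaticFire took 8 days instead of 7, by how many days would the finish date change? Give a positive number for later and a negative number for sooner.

As given, the longest chain is Fabricate→Avionics→Assemble→Rollout = 9+9+7+7 = 32, so the finish is 32 days.
StaticFire has 7 days of float (longest path through it is 25).
The critical path is still Fabricate→Avionics→Assemble→Rollout; finish is now 32 days.
Change in finish: 32 − 32 = +0 days.

0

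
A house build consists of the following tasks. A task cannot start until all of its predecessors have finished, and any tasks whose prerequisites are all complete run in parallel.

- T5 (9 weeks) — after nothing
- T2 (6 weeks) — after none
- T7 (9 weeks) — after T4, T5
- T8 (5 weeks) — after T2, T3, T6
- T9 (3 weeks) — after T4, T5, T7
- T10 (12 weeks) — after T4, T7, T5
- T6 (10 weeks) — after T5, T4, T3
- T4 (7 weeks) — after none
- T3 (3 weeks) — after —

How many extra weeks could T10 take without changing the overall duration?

T5→T7→T10 = 9+9+12 = 30 sets the makespan at 30 weeks.
Longest path through T10: 30 weeks (earliest finish 30, latest finish 30).
Slack of T10 = 18 − 18 = 0 weeks.

0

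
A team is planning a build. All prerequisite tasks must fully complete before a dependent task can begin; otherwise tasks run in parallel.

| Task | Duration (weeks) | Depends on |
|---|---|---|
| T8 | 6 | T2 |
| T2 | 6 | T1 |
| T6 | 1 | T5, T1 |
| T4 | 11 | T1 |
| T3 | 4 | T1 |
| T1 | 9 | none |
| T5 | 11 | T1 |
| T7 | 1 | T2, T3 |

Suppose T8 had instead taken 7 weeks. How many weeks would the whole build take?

22

Baseline: T1→T2→T8 = 9+6+6 = 21 → 21 weeks.
Since T8 is critical, the +1 change carries straight to that chain (now 22 weeks).
No other chain overtakes it, so the finish is 22 weeks.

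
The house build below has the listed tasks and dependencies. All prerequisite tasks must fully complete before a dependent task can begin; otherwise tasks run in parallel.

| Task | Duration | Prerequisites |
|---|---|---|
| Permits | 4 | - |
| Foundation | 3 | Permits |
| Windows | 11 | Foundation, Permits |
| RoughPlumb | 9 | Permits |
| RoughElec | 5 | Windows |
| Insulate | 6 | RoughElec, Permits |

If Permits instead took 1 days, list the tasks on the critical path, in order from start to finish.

Actual critical path: Permits→Foundation→Windows→RoughElec→Insulate = 4+3+11+5+6 = 29 ⇒ 29 days.
Since Permits is critical, the -3 change carries straight to that chain (now 26 days).
That remains the longest chain; total 26 days.

Permits, Foundation, Windows, RoughElec, Insulate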